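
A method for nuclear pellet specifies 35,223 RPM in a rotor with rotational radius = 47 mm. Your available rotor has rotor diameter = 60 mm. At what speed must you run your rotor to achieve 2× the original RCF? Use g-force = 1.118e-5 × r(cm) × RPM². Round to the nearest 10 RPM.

62350 RPM

Original rotor: r = 47 mm = 4.7 cm
RCF = 1.118 × 10⁻⁵ × r × N²
RCF_original = 1.118 × 10⁻⁵ × 4.7 × (35223)² = 1.118 × 10⁻⁵ × 4.7 × 1,240,659,729 ≈ 65,191.7 × g
Target RCF = 2 × 65,191.7 ≈ 130,383.4 × g
Your rotor: r = 60 mm / 2 = 30 mm = 3 cm
130,383.4 = 1.118 × 10⁻⁵ × 3 × N²
N² = 130,383.4 / (3.354 × 10⁻⁵) = 3,887,400,119
N ≈ √3,887,400,119 ≈ 62,349.0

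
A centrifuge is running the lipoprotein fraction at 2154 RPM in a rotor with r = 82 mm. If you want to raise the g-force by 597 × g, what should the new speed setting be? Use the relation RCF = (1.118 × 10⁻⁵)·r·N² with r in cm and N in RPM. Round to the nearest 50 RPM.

r = 82 mm = 8.2 cm
Current RCF = 1.118 × 10⁻⁵ × 8.2 × (2154)² = 1.118 × 10⁻⁵ × 8.2 × 4,639,716 ≈ 425.4 × g
Target RCF = 425.4 + 597 = 1,022.4 × g
N² = 1,022.4 / (9.1676 × 10⁻⁵) = 11,152,319
N ≈ √11,152,319 ≈ 3,339.5

3350 RPM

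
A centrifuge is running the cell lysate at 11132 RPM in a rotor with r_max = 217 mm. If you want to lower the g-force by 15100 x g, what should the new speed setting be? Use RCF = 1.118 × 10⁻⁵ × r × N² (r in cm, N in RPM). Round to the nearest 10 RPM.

r = 217 mm = 21.7 cm
Current RCF = 1.118 × 10⁻⁵ × 21.7 × (11132)² = 1.118 × 10⁻⁵ × 21.7 × 123,921,424 ≈ 30,064.1 × g
Target RCF = 30,064.1 − 15,100 = 14,964.1 × g
N² = 14,964.1 / (24.2606 × 10⁻⁵) = 61,680,667
N ≈ √61,680,667 ≈ 7,853.7

≈ 7850 RPM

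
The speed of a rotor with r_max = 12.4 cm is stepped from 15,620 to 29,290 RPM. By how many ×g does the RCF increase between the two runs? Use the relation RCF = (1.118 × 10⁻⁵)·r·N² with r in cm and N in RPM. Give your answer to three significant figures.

≈ 85100 ×g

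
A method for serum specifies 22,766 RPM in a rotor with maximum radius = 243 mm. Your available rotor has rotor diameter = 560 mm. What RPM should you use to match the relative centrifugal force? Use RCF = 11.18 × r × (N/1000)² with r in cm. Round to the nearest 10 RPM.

Original rotor: r = 243 mm = 24.3 cm
RCF = 11.18 × r × (N/1000)²
RCF_original = 11.18 × 24.3 × (22.766)² = 11.18 × 24.3 × 518.290756 ≈ 140,806.1 × g
Your rotor: r = 560 mm / 2 = 280 mm = 28 cm
140,806.1 = 11.18 × 28 × (N/1000)²
(N/1000)² = 140,806.1 / 313.04 = 449.8023
N = 1000 × √449.8023 ≈ 21,208.5

≈ 21210 RPM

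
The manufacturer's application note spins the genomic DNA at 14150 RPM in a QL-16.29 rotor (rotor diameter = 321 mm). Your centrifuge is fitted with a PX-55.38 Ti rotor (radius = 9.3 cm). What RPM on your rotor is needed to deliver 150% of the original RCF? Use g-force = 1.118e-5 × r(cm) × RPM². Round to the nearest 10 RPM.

Original rotor: r = 321 mm / 2 = 160.5 mm = 16.05 cm
RCF_original = 1.118 × 10⁻⁵ × 16.05 × (14150)² = 1.118 × 10⁻⁵ × 16.05 × 200,222,500 ≈ 35,927.7 × g
Target RCF = 1.5 × 35,927.7 ≈ 53,891.5 × g
53,891.5 = 1.118 × 10⁻⁵ × 9.3 × N²
N² = 53,891.5 / (10.3974 × 10⁻⁵) = 518,317,079
N ≈ √518,317,079 ≈ 22,766.6

22770 RPM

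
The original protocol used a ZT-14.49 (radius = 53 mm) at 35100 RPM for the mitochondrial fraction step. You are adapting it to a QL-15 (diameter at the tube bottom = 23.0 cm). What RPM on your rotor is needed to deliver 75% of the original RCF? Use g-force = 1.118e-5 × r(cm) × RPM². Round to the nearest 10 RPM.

Original rotor: r = 53 mm = 5.3 cm
RCF_original = 1.118 × 10⁻⁵ × 5.3 × (35100)² = 1.118 × 10⁻⁵ × 5.3 × 1,232,010,000 ≈ 73,001.5 × g
Target RCF = 0.75 × 73,001.5 ≈ 54,751.1 × g
Your rotor: r = 23.0 / 2 = 11.5 cm
54,751.1 = 1.118 × 10⁻⁵ × 11.5 × N²
N² = 54,751.1 / (12.857 × 10⁻⁵) = 425,846,621
N ≈ √425,846,621 ≈ 20,636.1

20640 RPM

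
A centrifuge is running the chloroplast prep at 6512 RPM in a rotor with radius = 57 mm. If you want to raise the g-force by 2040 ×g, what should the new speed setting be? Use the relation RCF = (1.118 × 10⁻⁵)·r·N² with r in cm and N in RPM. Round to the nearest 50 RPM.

8650 RPM

r = 57 mm = 5.7 cm
Current RCF = 1.118 × 10⁻⁵ × 5.7 × (6512)² = 1.118 × 10⁻⁵ × 5.7 × 42,406,144 ≈ 2,702.4 × g
Target RCF = 2,702.4 + 2,040 = 4,742.4 × g
N² = 4,742.4 / (6.3726 × 10⁻⁵) = 74,418,605
N ≈ √74,418,605 ≈ 8,626.6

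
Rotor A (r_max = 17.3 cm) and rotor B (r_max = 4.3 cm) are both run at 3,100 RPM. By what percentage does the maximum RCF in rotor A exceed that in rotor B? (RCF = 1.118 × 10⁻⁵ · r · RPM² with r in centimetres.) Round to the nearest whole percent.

302%

At equal RPM, RCF scales linearly with r: ratio = 17.3 / 4.3 = 4.0233.
So rotor A delivers 302.3% more g-force.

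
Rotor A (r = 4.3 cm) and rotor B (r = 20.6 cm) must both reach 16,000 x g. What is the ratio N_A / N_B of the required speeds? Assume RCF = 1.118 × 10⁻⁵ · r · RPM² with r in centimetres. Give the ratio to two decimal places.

2.19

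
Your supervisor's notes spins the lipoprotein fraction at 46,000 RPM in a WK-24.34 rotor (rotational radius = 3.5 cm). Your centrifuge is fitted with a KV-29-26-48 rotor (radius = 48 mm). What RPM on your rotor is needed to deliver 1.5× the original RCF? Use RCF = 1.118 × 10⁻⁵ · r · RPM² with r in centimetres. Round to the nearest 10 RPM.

≈ 48110 RPM

RCF = 1.118 × 10⁻⁵ × r × N²
RCF_original = 1.118 × 10⁻⁵ × 3.5 × (46000)² = 1.118 × 10⁻⁵ × 3.5 × 2,116,000,000 ≈ 82,799.1 × g
Target RCF = 1.5 × 82,799.1 ≈ 124,198.7 × g
Your rotor: r = 48 mm = 4.8 cm
124,198.7 = 1.118 × 10⁻⁵ × 4.8 × N²
N² = 124,198.7 / (5.3664 × 10⁻⁵) = 2,314,376,491
N ≈ √2,314,376,491 ≈ 48,108.0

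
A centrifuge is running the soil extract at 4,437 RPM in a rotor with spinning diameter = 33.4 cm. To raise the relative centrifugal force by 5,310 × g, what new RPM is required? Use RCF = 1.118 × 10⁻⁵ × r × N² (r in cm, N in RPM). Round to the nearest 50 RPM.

N₂ ≈ 6950 RPM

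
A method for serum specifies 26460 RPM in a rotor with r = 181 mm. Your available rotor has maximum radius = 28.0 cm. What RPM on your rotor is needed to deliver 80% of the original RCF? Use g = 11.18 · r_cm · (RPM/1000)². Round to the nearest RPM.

Original rotor: r = 181 mm = 18.1 cm
RCF = 11.18 × r × (N/1000)²
RCF_original = 11.18 × 18.1 × (26.46)² = 11.18 × 18.1 × 700.1316 ≈ 141,677.2 × g
Target RCF = 0.8 × 141,677.2 ≈ 113,341.8 × g
113,341.8 = 11.18 × 28 × (N/1000)²
(N/1000)² = 113,341.8 / 313.04 = 362.0681
N = 1000 × √362.0681 ≈ 19,028.1

19028 RPM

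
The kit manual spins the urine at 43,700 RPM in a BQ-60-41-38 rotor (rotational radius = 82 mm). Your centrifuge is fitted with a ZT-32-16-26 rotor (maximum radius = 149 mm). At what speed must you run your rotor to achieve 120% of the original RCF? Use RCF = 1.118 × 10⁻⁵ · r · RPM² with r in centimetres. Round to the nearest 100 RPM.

Original rotor: r = 82 mm = 8.2 cm
RCF = 1.118 × 10⁻⁵ × r × N²
RCF_original = 1.118 × 10⁻⁵ × 8.2 × (43700)² = 1.118 × 10⁻⁵ × 8.2 × 1,909,690,000 ≈ 175,072.7 × g
Target RCF = 1.2 × 175,072.7 ≈ 210,087.2 × g
Your rotor: r = 149 mm = 14.9 cm
210,087.2 = 1.118 × 10⁻⁵ × 14.9 × N²
N² = 210,087.2 / (16.6582 × 10⁻⁵) = 1,261,163,871
N ≈ √1,261,163,871 ≈ 35,512.9

35500 RPM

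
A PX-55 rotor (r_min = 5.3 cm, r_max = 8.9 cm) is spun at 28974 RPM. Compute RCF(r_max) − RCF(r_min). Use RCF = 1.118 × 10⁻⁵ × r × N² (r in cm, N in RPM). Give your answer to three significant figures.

≈ 33800 ×g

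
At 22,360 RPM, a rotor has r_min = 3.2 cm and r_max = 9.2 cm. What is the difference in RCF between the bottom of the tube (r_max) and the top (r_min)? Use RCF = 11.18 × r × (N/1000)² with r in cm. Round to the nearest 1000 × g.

ΔRCF ≈ 34000 x g

ΔRCF = 11.18 × (r_max − r_min) × (N/1000)² = 11.18 × 6.0 × 499.9696 ≈ 33,538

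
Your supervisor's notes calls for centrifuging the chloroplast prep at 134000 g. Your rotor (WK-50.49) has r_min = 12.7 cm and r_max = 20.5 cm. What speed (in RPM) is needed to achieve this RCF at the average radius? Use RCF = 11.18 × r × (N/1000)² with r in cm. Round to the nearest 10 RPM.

r_avg = (12.7 + 20.5) / 2 = 16.6 cm
134,000 = 11.18 × 16.6 × (N/1000)²
(N/1000)² = 134,000 / 185.588 = 722.0294
N = 1000 × √722.0294 ≈ 26,870.6

N ≈ 26870 RPM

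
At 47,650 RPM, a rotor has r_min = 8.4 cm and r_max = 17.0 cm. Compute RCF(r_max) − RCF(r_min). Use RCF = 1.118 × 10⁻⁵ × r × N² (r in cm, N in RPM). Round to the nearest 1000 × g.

ΔRCF = 1.118 × 10⁻⁵ × (r_max − r_min) × N² = 1.118 × 10⁻⁵ × 8.6 × 2,270,522,500 ≈ 218,306.2

ΔRCF ≈ 218000 × g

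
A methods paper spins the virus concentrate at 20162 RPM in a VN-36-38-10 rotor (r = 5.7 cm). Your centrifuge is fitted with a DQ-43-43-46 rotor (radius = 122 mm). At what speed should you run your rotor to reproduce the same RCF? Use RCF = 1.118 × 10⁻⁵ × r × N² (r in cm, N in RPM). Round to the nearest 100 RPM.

≈ 13800 RPM

RCF_original = 1.118 × 10⁻⁵ × 5.7 × (20162)² = 1.118 × 10⁻⁵ × 5.7 × 406,506,244 ≈ 25,905 × g
Your rotor: r = 122 mm = 12.2 cm
25,905 = 1.118 × 10⁻⁵ × 12.2 × N²
N² = 25,905 / (13.6396 × 10⁻⁵) = 189,924,924
N ≈ √189,924,924 ≈ 13,781.3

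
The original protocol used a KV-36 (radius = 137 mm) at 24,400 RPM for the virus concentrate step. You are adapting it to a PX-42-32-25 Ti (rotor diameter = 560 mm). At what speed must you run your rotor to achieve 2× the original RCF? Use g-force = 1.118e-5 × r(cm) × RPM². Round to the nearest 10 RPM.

24140 RPM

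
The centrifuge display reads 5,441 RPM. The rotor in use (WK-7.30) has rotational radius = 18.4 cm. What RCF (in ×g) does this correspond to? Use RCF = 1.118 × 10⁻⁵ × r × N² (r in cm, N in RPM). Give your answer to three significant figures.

RCF ≈ 6090 ×g

RCF = 1.118 × 10⁻⁵ × 18.4 × (5441)² = 1.118 × 10⁻⁵ × 18.4 × 29,604,481 ≈ 6,090 × g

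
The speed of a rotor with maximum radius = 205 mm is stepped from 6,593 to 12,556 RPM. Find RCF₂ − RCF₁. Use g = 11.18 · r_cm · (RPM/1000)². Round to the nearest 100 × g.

r = 205 mm = 20.5 cm
RCF₁ = 11.18 × 20.5 × (6.593)² = 11.18 × 20.5 × 43.467649 ≈ 9,962.4 × g
RCF₂ = 11.18 × 20.5 × (12.556)² = 11.18 × 20.5 × 157.653136 ≈ 36,132.5 × g
Increase = 36,132.5 − 9,962.4 = 26,170.1

≈ 26200 x g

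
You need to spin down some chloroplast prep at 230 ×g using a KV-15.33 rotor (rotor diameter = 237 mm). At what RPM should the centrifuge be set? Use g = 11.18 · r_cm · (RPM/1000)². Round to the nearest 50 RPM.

r = 237 mm / 2 = 118.5 mm = 11.85 cm
230 = 11.18 × 11.85 × (N/1000)²
(N/1000)² = 230 / 132.483 = 1.736072
N = 1000 × √1.736072 ≈ 1,317.6

N ≈ 1300 RPM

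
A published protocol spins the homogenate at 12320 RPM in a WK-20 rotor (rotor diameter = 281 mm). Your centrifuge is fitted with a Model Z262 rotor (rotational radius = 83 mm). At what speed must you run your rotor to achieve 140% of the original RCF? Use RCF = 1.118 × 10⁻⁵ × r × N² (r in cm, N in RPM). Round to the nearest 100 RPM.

Original rotor: r = 281 mm / 2 = 140.5 mm = 14.05 cm
RCF = 1.118 × 10⁻⁵ × r × N²
RCF_original = 1.118 × 10⁻⁵ × 14.05 × (12320)² = 1.118 × 10⁻⁵ × 14.05 × 151,782,400 ≈ 23,841.8 × g
Target RCF = 1.4 × 23,841.8 ≈ 33,378.5 × g
Your rotor: r = 83 mm = 8.3 cm
33,378.5 = 1.118 × 10⁻⁵ × 8.3 × N²
N² = 33,378.5 / (9.2794 × 10⁻⁵) = 359,705,369
N ≈ √359,705,369 ≈ 18,965.9

≈ 19000 RPM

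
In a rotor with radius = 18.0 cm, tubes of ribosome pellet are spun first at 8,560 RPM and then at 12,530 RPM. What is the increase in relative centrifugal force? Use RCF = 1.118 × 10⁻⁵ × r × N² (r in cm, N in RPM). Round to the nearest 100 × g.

≈ 16800 g

RCF₁ = 1.118 × 10⁻⁵ × 18 × (8560)² = 1.118 × 10⁻⁵ × 18 × 73,273,600 ≈ 14,745.6 × g
RCF₂ = 1.118 × 10⁻⁵ × 18 × (12530)² = 1.118 × 10⁻⁵ × 18 × 157,000,900 ≈ 31,594.9 × g
Increase = 31,594.9 − 14,745.6 = 16,849.3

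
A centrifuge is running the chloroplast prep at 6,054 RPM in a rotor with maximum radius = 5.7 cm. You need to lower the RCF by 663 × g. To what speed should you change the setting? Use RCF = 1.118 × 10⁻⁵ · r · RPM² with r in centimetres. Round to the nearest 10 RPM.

Current RCF = 1.118 × 10⁻⁵ × 5.7 × (6054)² = 1.118 × 10⁻⁵ × 5.7 × 36,650,916 ≈ 2,335.6 × g
Target RCF = 2,335.6 − 663 = 1,672.6 × g
N² = 1,672.6 / (6.3726 × 10⁻⁵) = 26,246,744
N ≈ √26,246,744 ≈ 5,123.2

5120 RPM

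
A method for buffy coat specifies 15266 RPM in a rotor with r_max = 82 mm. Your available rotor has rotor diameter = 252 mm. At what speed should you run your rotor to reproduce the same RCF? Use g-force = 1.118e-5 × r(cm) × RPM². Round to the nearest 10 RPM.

Original rotor: r = 82 mm = 8.2 cm
RCF_original = 1.118 × 10⁻⁵ × 8.2 × (15266)² = 1.118 × 10⁻⁵ × 8.2 × 233,050,756 ≈ 21,365.2 × g
Your rotor: r = 252 mm / 2 = 126 mm = 12.6 cm
21,365.2 = 1.118 × 10⁻⁵ × 12.6 × N²
N² = 21,365.2 / (14.0868 × 10⁻⁵) = 151,668,228
N ≈ √151,668,228 ≈ 12,315.4

12320 RPM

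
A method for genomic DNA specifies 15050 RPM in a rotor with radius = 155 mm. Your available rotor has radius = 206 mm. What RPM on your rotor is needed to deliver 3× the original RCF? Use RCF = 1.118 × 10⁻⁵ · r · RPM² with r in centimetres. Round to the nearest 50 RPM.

≈ 22600 RPM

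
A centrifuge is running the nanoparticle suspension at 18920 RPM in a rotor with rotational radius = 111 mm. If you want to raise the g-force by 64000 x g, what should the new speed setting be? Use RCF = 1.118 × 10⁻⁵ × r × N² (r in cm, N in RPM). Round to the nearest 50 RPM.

r = 111 mm = 11.1 cm
Current RCF = 1.118 × 10⁻⁵ × 11.1 × (18920)² = 1.118 × 10⁻⁵ × 11.1 × 357,966,400 ≈ 44,422.9 × g
Target RCF = 44,422.9 + 64,000 = 108,422.9 × g
N² = 108,422.9 / (12.4098 × 10⁻⁵) = 873,687,731
N ≈ √873,687,731 ≈ 29,558.2

≈ 29550 RPM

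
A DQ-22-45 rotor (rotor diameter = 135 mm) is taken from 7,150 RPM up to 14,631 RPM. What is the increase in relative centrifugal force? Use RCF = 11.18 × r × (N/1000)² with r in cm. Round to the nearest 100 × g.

12300 ×g

r = 135 mm / 2 = 67.5 mm = 6.75 cm
RCF₁ = 11.18 × 6.75 × (7.15)² = 11.18 × 6.75 × 51.1225 ≈ 3,858 × g
RCF₂ = 11.18 × 6.75 × (14.631)² = 11.18 × 6.75 × 214.066161 ≈ 16,154.5 × g
Increase = 16,154.5 − 3,858 = 12,296.5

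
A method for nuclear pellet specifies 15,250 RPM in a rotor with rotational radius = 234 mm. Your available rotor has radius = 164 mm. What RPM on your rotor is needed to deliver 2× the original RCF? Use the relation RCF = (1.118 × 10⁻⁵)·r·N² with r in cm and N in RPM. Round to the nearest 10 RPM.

25760 RPM

Original rotor: r = 234 mm = 23.4 cm
RCF_original = 1.118 × 10⁻⁵ × 23.4 × (15250)² = 1.118 × 10⁻⁵ × 23.4 × 232,562,500 ≈ 60,841.1 × g
Target RCF = 2 × 60,841.1 ≈ 121,682.2 × g
Your rotor: r = 164 mm = 16.4 cm
121,682.2 = 1.118 × 10⁻⁵ × 16.4 × N²
N² = 121,682.2 / (18.3352 × 10⁻⁵) = 663,653,519
N ≈ √663,653,519 ≈ 25,761.5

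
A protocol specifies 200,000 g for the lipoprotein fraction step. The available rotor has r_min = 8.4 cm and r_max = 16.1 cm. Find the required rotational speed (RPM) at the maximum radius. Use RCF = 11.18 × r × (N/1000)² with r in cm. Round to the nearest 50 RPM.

33350 RPM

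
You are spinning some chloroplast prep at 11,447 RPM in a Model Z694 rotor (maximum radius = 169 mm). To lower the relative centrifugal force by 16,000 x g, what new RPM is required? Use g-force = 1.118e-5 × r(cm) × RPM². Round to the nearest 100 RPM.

r = 169 mm = 16.9 cm
Current RCF = 1.118 × 10⁻⁵ × 16.9 × (11447)² = 1.118 × 10⁻⁵ × 16.9 × 131,033,809 ≈ 24,757.8 × g
Target RCF = 24,757.8 − 16,000 = 8,757.8 × g
N² = 8,757.8 / (18.8942 × 10⁻⁵) = 46,351,790
N ≈ √46,351,790 ≈ 6,808.2

≈ 6800 RPM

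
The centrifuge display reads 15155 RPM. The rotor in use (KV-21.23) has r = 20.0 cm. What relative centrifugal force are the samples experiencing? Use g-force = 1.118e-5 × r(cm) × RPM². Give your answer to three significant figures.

RCF = 1.118 × 10⁻⁵ × 20 × (15155)² = 1.118 × 10⁻⁵ × 20 × 229,674,025 ≈ 51,355.1 × g

51400 g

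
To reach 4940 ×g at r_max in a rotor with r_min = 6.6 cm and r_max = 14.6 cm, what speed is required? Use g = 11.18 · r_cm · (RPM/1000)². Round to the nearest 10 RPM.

5500 RPM

Use r_max = 14.6 cm.
4,940 = 11.18 × 14.6 × (N/1000)²
(N/1000)² = 4,940 / 163.228 = 30.26442
N = 1000 × √30.26442 ≈ 5,501.3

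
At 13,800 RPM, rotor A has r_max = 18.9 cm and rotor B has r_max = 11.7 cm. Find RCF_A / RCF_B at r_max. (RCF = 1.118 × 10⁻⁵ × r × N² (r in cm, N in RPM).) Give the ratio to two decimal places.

At fixed N, RCF ∝ r, so RCF_A/RCF_B = r_A/r_B = 18.9 / 11.7 = 1.6154.

1.62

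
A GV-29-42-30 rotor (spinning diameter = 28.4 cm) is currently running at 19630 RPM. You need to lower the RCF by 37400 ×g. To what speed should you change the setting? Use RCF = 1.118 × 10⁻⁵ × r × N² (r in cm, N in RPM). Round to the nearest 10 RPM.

r = 28.4 / 2 = 14.2 cm
Current RCF = 1.118 × 10⁻⁵ × 14.2 × (19630)² = 1.118 × 10⁻⁵ × 14.2 × 385,336,900 ≈ 61,174.5 × g
Target RCF = 61,174.5 − 37,400 = 23,774.5 × g
N² = 23,774.5 / (15.8756 × 10⁻⁵) = 149,754,970
N ≈ √149,754,970 ≈ 12,237.4

12240 RPM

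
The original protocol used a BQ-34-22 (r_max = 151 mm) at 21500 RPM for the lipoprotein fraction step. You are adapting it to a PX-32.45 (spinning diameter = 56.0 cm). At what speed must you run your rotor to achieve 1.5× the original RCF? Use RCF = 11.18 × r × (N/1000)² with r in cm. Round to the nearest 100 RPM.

Original rotor: r = 151 mm = 15.1 cm
RCF_original = 11.18 × 15.1 × (21.5)² = 11.18 × 15.1 × 462.25 ≈ 78,036.1 × g
Target RCF = 1.5 × 78,036.1 ≈ 117,054.2 × g
Your rotor: r = 56.0 / 2 = 28 cm
117,054.2 = 11.18 × 28 × (N/1000)²
(N/1000)² = 117,054.2 / 313.04 = 373.9273
N = 1000 × √373.9273 ≈ 19,337.2

19300 RPM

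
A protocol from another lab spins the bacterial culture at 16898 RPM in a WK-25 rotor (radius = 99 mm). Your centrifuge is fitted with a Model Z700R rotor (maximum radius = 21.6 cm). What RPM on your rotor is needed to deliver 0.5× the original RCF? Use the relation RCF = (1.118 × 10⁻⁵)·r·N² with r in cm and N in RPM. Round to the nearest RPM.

Original rotor: r = 99 mm = 9.9 cm
RCF_original = 1.118 × 10⁻⁵ × 9.9 × (16898)² = 1.118 × 10⁻⁵ × 9.9 × 285,542,404 ≈ 31,604.4 × g
Target RCF = 0.5 × 31,604.4 ≈ 15,802.2 × g
15,802.2 = 1.118 × 10⁻⁵ × 21.6 × N²
N² = 15,802.2 / (24.1488 × 10⁻⁵) = 65,436,792
N ≈ √65,436,792 ≈ 8,089.3

8089 RPM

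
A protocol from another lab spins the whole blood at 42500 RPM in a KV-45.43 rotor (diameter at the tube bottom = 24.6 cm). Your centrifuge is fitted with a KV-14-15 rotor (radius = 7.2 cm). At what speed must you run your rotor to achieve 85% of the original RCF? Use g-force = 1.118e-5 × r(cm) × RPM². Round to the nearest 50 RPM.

≈ 51200 RPM

Original rotor: r = 24.6 / 2 = 12.3 cm
RCF_original = 1.118 × 10⁻⁵ × 12.3 × (42500)² = 1.118 × 10⁻⁵ × 12.3 × 1,806,250,000 ≈ 248,384.7 × g
Target RCF = 0.85 × 248,384.7 ≈ 211,127 × g
211,127 = 1.118 × 10⁻⁵ × 7.2 × N²
N² = 211,127 / (8.0496 × 10⁻⁵) = 2,622,825,979
N ≈ √2,622,825,979 ≈ 51,213.5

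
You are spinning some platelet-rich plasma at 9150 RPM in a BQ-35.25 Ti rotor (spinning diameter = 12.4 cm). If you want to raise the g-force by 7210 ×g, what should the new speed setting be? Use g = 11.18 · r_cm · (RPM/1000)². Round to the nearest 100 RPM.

13700 RPM

r = 12.4 / 2 = 6.2 cm
Current RCF = 11.18 × 6.2 × (9.15)² = 11.18 × 6.2 × 83.7225 ≈ 5,803.3 × g
Target RCF = 5,803.3 + 7,210 = 13,013.3 × g
(N/1000)² = 13,013.3 / 69.316 = 187.7388
N = 1000 × √187.7388 ≈ 13,701.8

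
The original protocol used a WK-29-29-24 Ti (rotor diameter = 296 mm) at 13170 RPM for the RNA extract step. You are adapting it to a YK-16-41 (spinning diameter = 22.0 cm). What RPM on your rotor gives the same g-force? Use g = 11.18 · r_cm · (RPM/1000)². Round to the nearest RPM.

≈ 15276 RPM

Original rotor: r = 296 mm / 2 = 148 mm = 14.8 cm
RCF_original = 11.18 × 14.8 × (13.17)² = 11.18 × 14.8 × 173.4489 ≈ 28,699.5 × g
Your rotor: r = 22.0 / 2 = 11 cm
28,699.5 = 11.18 × 11 × (N/1000)²
(N/1000)² = 28,699.5 / 122.98 = 233.3672
N = 1000 × √233.3672 ≈ 15,276.4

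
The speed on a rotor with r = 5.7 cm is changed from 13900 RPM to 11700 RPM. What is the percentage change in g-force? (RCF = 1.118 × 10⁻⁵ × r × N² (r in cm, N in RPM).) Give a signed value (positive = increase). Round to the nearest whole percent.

-29%

RCF ∝ N², so the ratio is (11700/13900)² = (0.841727)² = 0.7085.
Change = 0.7085 − 1 = -0.2915 → -29.1%.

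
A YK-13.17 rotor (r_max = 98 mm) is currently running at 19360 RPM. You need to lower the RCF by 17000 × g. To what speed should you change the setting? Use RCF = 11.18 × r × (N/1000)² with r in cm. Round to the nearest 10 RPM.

r = 98 mm = 9.8 cm
Current RCF = 11.18 × 9.8 × (19.36)² = 11.18 × 9.8 × 374.8096 ≈ 41,065.6 × g
Target RCF = 41,065.6 − 17,000 = 24,065.6 × g
(N/1000)² = 24,065.6 / 109.564 = 219.6488
N = 1000 × √219.6488 ≈ 14,820.6

14820 RPM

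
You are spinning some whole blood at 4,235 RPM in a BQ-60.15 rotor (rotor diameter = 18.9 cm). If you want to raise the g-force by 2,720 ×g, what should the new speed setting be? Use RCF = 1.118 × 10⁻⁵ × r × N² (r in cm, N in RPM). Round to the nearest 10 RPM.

r = 18.9 / 2 = 9.45 cm
Current RCF = 1.118 × 10⁻⁵ × 9.45 × (4235)² = 1.118 × 10⁻⁵ × 9.45 × 17,935,225 ≈ 1,894.9 × g
Target RCF = 1,894.9 + 2,720 = 4,614.9 × g
N² = 4,614.9 / (10.5651 × 10⁻⁵) = 43,680,609
N ≈ √43,680,609 ≈ 6,609.1

N₂ ≈ 6610 RPM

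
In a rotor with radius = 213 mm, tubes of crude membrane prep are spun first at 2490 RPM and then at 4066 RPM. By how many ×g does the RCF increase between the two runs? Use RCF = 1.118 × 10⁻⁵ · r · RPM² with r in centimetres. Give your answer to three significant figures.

≈ 2460 ×g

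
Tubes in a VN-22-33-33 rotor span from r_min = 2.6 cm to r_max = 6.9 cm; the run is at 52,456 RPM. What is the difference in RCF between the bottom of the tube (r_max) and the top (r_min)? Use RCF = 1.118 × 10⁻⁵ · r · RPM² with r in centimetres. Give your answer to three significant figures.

ΔRCF ≈ 132000 x g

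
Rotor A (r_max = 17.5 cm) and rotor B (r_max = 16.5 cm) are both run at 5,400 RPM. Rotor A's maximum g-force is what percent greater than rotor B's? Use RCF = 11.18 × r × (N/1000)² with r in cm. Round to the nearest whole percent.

6%

At equal RPM, RCF scales linearly with r: ratio = 17.5 / 16.5 = 1.0606.
So rotor A delivers 6.1% more g-force.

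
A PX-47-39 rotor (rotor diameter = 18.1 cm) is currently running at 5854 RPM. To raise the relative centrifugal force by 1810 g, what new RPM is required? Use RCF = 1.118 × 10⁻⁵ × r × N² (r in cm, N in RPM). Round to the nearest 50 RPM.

≈ 7200 RPM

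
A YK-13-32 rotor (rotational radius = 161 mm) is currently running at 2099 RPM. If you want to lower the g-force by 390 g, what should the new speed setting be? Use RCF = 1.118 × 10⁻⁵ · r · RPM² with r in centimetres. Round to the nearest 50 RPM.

≈ 1500 RPM

r = 161 mm = 16.1 cm
Current RCF = 1.118 × 10⁻⁵ × 16.1 × (2099)² = 1.118 × 10⁻⁵ × 16.1 × 4,405,801 ≈ 793 × g
Target RCF = 793 − 390 = 403 × g
N² = 403 / (17.9998 × 10⁻⁵) = 2,238,914
N ≈ √2,238,914 ≈ 1,496.3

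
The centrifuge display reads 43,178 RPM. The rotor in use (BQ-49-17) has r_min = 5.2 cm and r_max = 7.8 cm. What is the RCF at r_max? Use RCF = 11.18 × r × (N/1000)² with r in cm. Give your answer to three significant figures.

163000 g

Use r_max = 7.8 cm.
RCF = 11.18 × r × (N/1000)²
RCF = 11.18 × 7.8 × (43.178)² = 11.18 × 7.8 × 1,864.339684 ≈ 162,577.9 × g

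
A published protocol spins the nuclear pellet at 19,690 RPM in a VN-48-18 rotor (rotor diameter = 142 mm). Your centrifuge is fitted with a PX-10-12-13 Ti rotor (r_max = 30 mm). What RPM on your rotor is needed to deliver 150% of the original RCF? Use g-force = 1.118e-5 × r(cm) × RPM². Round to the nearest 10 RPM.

≈ 37100 RPM

Original rotor: r = 142 mm / 2 = 71 mm = 7.1 cm
RCF_original = 1.118 × 10⁻⁵ × 7.1 × (19690)² = 1.118 × 10⁻⁵ × 7.1 × 387,696,100 ≈ 30,774.5 × g
Target RCF = 1.5 × 30,774.5 ≈ 46,161.8 × g
Your rotor: r = 30 mm = 3.0 cm
46,161.8 = 1.118 × 10⁻⁵ × 3 × N²
N² = 46,161.8 / (3.354 × 10⁻⁵) = 1,376,320,811
N ≈ √1,376,320,811 ≈ 37,098.8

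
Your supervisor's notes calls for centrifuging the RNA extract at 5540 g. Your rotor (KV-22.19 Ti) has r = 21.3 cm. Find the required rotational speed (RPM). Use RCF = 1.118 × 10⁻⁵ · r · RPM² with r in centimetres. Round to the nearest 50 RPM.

5,540 = 1.118 × 10⁻⁵ × 21.3 × N²
N² = 5,540 / (23.8134 × 10⁻⁵) = 23,264,213
N ≈ √23,264,213 ≈ 4,823.3

4800 RPM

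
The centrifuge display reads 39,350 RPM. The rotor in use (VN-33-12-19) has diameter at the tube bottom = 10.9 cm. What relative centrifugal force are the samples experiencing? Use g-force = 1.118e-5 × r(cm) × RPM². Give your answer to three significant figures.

r = 10.9 / 2 = 5.45 cm
RCF = 1.118 × 10⁻⁵ × 5.45 × (39350)² = 1.118 × 10⁻⁵ × 5.45 × 1,548,422,500 ≈ 94,346.9 × g

94300 × g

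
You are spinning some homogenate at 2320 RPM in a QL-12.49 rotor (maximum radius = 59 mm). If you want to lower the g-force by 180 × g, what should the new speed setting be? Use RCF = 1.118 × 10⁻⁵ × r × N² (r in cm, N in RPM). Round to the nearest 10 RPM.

≈ 1630 RPM

r = 59 mm = 5.9 cm
Current RCF = 1.118 × 10⁻⁵ × 5.9 × (2320)² = 1.118 × 10⁻⁵ × 5.9 × 5,382,400 ≈ 355 × g
Target RCF = 355 − 180 = 175 × g
N² = 175 / (6.5962 × 10⁻⁵) = 2,653,043
N ≈ √2,653,043 ≈ 1,628.8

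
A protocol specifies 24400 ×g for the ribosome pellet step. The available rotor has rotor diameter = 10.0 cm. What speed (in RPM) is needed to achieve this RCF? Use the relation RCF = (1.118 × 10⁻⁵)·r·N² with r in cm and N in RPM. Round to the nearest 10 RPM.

20890 RPM

r = 10.0 / 2 = 5 cm
24,400 = 1.118 × 10⁻⁵ × 5 × N²
N² = 24,400 / (5.59 × 10⁻⁵) = 436,493,739
N ≈ √436,493,739 ≈ 20,892.4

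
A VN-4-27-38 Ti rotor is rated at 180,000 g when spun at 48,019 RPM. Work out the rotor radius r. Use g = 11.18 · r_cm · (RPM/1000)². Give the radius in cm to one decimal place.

RCF = 11.18 × r × (N/1000)²
180000 = 11.18 × r × (48.019)²
r = 180000 / (11.18 × 2305.824361) = 180000 / 25779.12 ≈ 6.982 cm

r ≈ 7.0 cm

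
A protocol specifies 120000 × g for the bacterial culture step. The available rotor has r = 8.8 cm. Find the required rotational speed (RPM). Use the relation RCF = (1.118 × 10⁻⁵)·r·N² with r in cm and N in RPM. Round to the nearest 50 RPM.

RCF = 1.118 × 10⁻⁵ × r × N²
120,000 = 1.118 × 10⁻⁵ × 8.8 × N²
N² = 120,000 / (9.8384 × 10⁻⁵) = 1,219,710,522
N ≈ √1,219,710,522 ≈ 34,924.4

≈ 34900 RPM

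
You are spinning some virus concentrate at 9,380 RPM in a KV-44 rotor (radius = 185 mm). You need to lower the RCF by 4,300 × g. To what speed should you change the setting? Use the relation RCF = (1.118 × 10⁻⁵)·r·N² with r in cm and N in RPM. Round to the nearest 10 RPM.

≈ 8200 RPM

r = 185 mm = 18.5 cm
Current RCF = 1.118 × 10⁻⁵ × 18.5 × (9380)² = 1.118 × 10⁻⁵ × 18.5 × 87,984,400 ≈ 18,197.8 × g
Target RCF = 18,197.8 − 4,300 = 13,897.8 × g
N² = 13,897.8 / (20.683 × 10⁻⁵) = 67,194,314
N ≈ √67,194,314 ≈ 8,197.2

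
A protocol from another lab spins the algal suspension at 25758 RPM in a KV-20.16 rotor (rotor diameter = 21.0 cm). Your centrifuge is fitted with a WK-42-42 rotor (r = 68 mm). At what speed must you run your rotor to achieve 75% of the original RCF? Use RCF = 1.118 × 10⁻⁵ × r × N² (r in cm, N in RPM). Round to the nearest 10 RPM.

27720 RPM

Original rotor: r = 21.0 / 2 = 10.5 cm
RCF_original = 1.118 × 10⁻⁵ × 10.5 × (25758)² = 1.118 × 10⁻⁵ × 10.5 × 663,474,564 ≈ 77,885.3 × g
Target RCF = 0.75 × 77,885.3 ≈ 58,414 × g
Your rotor: r = 68 mm = 6.8 cm
58,414 = 1.118 × 10⁻⁵ × 6.8 × N²
N² = 58,414 / (7.6024 × 10⁻⁵) = 768,362,622
N ≈ √768,362,622 ≈ 27,719.4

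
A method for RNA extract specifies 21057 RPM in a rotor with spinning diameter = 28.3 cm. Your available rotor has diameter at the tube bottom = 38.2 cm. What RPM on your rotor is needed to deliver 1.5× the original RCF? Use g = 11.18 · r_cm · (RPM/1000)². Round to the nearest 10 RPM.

≈ 22200 RPM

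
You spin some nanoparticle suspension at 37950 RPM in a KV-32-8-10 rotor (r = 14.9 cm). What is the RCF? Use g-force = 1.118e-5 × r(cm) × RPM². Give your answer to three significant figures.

240000 ×g

RCF = 1.118 × 10⁻⁵ × 14.9 × (37950)² = 1.118 × 10⁻⁵ × 14.9 × 1,440,202,500 ≈ 239,911.8 × g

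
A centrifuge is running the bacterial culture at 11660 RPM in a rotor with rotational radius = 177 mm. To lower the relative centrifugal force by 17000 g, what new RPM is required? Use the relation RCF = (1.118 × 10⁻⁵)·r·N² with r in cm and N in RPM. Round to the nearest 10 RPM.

r = 177 mm = 17.7 cm
Current RCF = 1.118 × 10⁻⁵ × 17.7 × (11660)² = 1.118 × 10⁻⁵ × 17.7 × 135,955,600 ≈ 26,903.7 × g
Target RCF = 26,903.7 − 17,000 = 9,903.7 × g
N² = 9,903.7 / (19.7886 × 10⁻⁵) = 50,047,502
N ≈ √50,047,502 ≈ 7,074.4

≈ 7070 RPM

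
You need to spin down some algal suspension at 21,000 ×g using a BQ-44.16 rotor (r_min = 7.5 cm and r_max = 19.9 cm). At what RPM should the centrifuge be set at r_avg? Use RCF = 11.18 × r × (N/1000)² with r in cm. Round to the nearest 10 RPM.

≈ 11710 RPM

r_avg = (7.5 + 19.9) / 2 = 13.7 cm
21,000 = 11.18 × 13.7 × (N/1000)²
(N/1000)² = 21,000 / 153.166 = 137.1061
N = 1000 × √137.1061 ≈ 11,709.2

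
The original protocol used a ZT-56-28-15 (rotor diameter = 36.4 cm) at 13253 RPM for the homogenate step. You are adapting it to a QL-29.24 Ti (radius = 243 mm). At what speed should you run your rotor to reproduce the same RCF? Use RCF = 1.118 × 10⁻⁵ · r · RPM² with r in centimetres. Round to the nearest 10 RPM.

Original rotor: r = 36.4 / 2 = 18.2 cm
RCF_original = 1.118 × 10⁻⁵ × 18.2 × (13253)² = 1.118 × 10⁻⁵ × 18.2 × 175,642,009 ≈ 35,738.9 × g
Your rotor: r = 243 mm = 24.3 cm
35,738.9 = 1.118 × 10⁻⁵ × 24.3 × N²
N² = 35,738.9 / (27.1674 × 10⁻⁵) = 131,550,682
N ≈ √131,550,682 ≈ 11,469.6

≈ 11470 RPM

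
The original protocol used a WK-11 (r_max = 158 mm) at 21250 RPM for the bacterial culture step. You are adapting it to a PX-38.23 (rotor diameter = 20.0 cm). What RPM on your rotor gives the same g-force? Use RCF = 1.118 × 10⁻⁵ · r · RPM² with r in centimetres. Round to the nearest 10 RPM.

≈ 26710 RPM

Original rotor: r = 158 mm = 15.8 cm
RCF_original = 1.118 × 10⁻⁵ × 15.8 × (21250)² = 1.118 × 10⁻⁵ × 15.8 × 451,562,500 ≈ 79,765.8 × g
Your rotor: r = 20.0 / 2 = 10 cm
79,765.8 = 1.118 × 10⁻⁵ × 10 × N²
N² = 79,765.8 / (11.18 × 10⁻⁵) = 713,468,694
N ≈ √713,468,694 ≈ 26,710.8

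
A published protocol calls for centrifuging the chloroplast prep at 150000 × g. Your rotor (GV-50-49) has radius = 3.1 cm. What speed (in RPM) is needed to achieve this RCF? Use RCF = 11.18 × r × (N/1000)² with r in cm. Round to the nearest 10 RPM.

150,000 = 11.18 × 3.1 × (N/1000)²
(N/1000)² = 150,000 / 34.658 = 4328.005
N = 1000 × √4328.005 ≈ 65,787.6

≈ 65790 RPM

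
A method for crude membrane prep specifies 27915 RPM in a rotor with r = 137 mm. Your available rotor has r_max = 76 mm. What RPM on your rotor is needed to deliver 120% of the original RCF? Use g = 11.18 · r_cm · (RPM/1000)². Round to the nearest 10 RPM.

≈ 41060 RPM

Original rotor: r = 137 mm = 13.7 cm
RCF_original = 11.18 × 13.7 × (27.915)² = 11.18 × 13.7 × 779.247225 ≈ 119,354.2 × g
Target RCF = 1.2 × 119,354.2 ≈ 143,225 × g
Your rotor: r = 76 mm = 7.6 cm
143,225 = 11.18 × 7.6 × (N/1000)²
(N/1000)² = 143,225 / 84.968 = 1685.635
N = 1000 × √1685.635 ≈ 41,056.5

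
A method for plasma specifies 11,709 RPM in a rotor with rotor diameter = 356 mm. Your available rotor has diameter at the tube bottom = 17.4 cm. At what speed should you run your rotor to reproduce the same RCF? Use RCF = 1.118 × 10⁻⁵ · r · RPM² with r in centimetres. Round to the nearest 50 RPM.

16750 RPM

Original rotor: r = 356 mm / 2 = 178 mm = 17.8 cm
RCF_original = 1.118 × 10⁻⁵ × 17.8 × (11709)² = 1.118 × 10⁻⁵ × 17.8 × 137,100,681 ≈ 27,283.6 × g
Your rotor: r = 17.4 / 2 = 8.7 cm
27,283.6 = 1.118 × 10⁻⁵ × 8.7 × N²
N² = 27,283.6 / (9.7266 × 10⁻⁵) = 280,505,007
N ≈ √280,505,007 ≈ 16,748.3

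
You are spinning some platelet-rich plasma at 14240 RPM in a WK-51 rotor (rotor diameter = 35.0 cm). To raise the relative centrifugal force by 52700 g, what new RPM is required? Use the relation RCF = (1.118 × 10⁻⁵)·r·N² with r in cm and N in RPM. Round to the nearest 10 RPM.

r = 35.0 / 2 = 17.5 cm
Current RCF = 1.118 × 10⁻⁵ × 17.5 × (14240)² = 1.118 × 10⁻⁵ × 17.5 × 202,777,600 ≈ 39,673.4 × g
Target RCF = 39,673.4 + 52,700 = 92,373.4 × g
N² = 92,373.4 / (19.565 × 10⁻⁵) = 472,135,957
N ≈ √472,135,957 ≈ 21,728.7

21730 RPM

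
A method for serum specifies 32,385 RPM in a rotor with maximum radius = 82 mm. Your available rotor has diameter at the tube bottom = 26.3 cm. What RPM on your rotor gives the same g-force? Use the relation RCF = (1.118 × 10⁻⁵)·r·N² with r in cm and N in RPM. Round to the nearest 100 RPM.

Original rotor: r = 82 mm = 8.2 cm
RCF_original = 1.118 × 10⁻⁵ × 8.2 × (32385)² = 1.118 × 10⁻⁵ × 8.2 × 1,048,788,225 ≈ 96,148.7 × g
Your rotor: r = 26.3 / 2 = 13.15 cm
96,148.7 = 1.118 × 10⁻⁵ × 13.15 × N²
N² = 96,148.7 / (14.7017 × 10⁻⁵) = 653,997,157
N ≈ √653,997,157 ≈ 25,573.4

≈ 25600 RPM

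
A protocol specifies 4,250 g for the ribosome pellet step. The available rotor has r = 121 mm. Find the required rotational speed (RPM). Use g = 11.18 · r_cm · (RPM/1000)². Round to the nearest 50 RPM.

r = 121 mm = 12.1 cm
4,250 = 11.18 × 12.1 × (N/1000)²
(N/1000)² = 4,250 / 135.278 = 31.41679
N = 1000 × √31.41679 ≈ 5,605.1

5600 RPM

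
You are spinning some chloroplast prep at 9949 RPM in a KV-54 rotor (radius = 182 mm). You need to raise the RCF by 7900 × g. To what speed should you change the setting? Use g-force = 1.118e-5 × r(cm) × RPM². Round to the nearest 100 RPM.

N₂ ≈ 11700 RPM

r = 182 mm = 18.2 cm
Current RCF = 1.118 × 10⁻⁵ × 18.2 × (9949)² = 1.118 × 10⁻⁵ × 18.2 × 98,982,601 ≈ 20,140.6 × g
Target RCF = 20,140.6 + 7,900 = 28,040.6 × g
N² = 28,040.6 / (20.3476 × 10⁻⁵) = 137,807,899
N ≈ √137,807,899 ≈ 11,739.2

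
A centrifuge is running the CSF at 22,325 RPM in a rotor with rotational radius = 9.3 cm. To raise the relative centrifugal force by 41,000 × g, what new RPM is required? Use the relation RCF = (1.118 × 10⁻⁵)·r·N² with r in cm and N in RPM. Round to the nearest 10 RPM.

Current RCF = 1.118 × 10⁻⁵ × 9.3 × (22325)² = 1.118 × 10⁻⁵ × 9.3 × 498,405,625 ≈ 51,821.2 × g
Target RCF = 51,821.2 + 41,000 = 92,821.2 × g
N² = 92,821.2 / (10.3974 × 10⁻⁵) = 892,734,722
N ≈ √892,734,722 ≈ 29,878.7

29880 RPM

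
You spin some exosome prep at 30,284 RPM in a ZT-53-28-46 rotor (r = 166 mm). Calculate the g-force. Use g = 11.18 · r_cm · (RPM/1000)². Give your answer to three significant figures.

r = 166 mm = 16.6 cm
RCF = 11.18 × r × (N/1000)²
RCF = 11.18 × 16.6 × (30.284)² = 11.18 × 16.6 × 917.120656 ≈ 170,206.6 × g

≈ 170000 x g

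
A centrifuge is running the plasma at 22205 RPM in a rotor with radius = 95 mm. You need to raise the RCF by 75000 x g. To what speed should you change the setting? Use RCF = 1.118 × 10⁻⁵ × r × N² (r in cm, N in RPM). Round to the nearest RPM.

r = 95 mm = 9.5 cm
Current RCF = 1.118 × 10⁻⁵ × 9.5 × (22205)² = 1.118 × 10⁻⁵ × 9.5 × 493,062,025 ≈ 52,368.1 × g
Target RCF = 52,368.1 + 75,000 = 127,368.1 × g
N² = 127,368.1 / (10.621 × 10⁻⁵) = 1,199,210,056
N ≈ √1,199,210,056 ≈ 34,629.6

N₂ ≈ 34630 RPM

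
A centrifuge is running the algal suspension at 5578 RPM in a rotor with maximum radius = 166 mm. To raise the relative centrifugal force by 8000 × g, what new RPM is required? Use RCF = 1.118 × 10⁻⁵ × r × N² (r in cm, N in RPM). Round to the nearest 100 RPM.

N₂ ≈ 8600 RPM

r = 166 mm = 16.6 cm
Current RCF = 1.118 × 10⁻⁵ × 16.6 × (5578)² = 1.118 × 10⁻⁵ × 16.6 × 31,114,084 ≈ 5,774.4 × g
Target RCF = 5,774.4 + 8,000 = 13,774.4 × g
N² = 13,774.4 / (18.5588 × 10⁻⁵) = 74,220,316
N ≈ √74,220,316 ≈ 8,615.1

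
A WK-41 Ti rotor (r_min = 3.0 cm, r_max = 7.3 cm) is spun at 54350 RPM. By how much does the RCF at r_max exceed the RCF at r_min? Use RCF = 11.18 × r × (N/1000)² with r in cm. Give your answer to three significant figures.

RCF_max = 11.18 × 7.3 × (54.35)² = 11.18 × 7.3 × 2,953.9225 ≈ 241,081.4 × g
RCF_min = 11.18 × 3 × (54.35)² = 11.18 × 3 × 2,953.9225 ≈ 99,074.6 × g
ΔRCF = 241,081.4 − 99,074.6 = 142,006.8

142000 ×g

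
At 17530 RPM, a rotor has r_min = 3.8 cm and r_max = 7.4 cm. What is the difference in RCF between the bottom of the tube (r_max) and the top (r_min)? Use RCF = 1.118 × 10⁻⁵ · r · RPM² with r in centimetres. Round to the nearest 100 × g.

ΔRCF ≈ 12400 × g

ΔRCF = 1.118 × 10⁻⁵ × (r_max − r_min) × N² = 1.118 × 10⁻⁵ × 3.6 × 307,300,900 ≈ 12,368.2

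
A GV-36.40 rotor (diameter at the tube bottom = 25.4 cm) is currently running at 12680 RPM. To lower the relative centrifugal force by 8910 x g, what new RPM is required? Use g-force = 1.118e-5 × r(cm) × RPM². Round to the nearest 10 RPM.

r = 25.4 / 2 = 12.7 cm
Current RCF = 1.118 × 10⁻⁵ × 12.7 × (12680)² = 1.118 × 10⁻⁵ × 12.7 × 160,782,400 ≈ 22,828.8 × g
Target RCF = 22,828.8 − 8,910 = 13,918.8 × g
N² = 13,918.8 / (14.1986 × 10⁻⁵) = 98,029,383
N ≈ √98,029,383 ≈ 9,901.0

≈ 9900 RPM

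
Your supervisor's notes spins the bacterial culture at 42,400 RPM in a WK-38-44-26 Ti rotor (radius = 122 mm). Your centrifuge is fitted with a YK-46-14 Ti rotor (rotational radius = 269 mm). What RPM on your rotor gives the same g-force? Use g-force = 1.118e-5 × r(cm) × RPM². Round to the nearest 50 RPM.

Original rotor: r = 122 mm = 12.2 cm
RCF = 1.118 × 10⁻⁵ × r × N²
RCF_original = 1.118 × 10⁻⁵ × 12.2 × (42400)² = 1.118 × 10⁻⁵ × 12.2 × 1,797,760,000 ≈ 245,207.3 × g
Your rotor: r = 269 mm = 26.9 cm
245,207.3 = 1.118 × 10⁻⁵ × 26.9 × N²
N² = 245,207.3 / (30.0742 × 10⁻⁵) = 815,341,056
N ≈ √815,341,056 ≈ 28,554.2

28550 RPM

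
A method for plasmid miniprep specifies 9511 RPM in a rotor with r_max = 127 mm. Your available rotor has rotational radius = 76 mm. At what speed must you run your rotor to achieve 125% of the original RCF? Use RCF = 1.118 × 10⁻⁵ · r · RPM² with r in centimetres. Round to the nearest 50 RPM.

≈ 13750 RPM

Original rotor: r = 127 mm = 12.7 cm
RCF_original = 1.118 × 10⁻⁵ × 12.7 × (9511)² = 1.118 × 10⁻⁵ × 12.7 × 90,459,121 ≈ 12,843.9 × g
Target RCF = 1.25 × 12,843.9 ≈ 16,054.9 × g
Your rotor: r = 76 mm = 7.6 cm
16,054.9 = 1.118 × 10⁻⁵ × 7.6 × N²
N² = 16,054.9 / (8.4968 × 10⁻⁵) = 188,952,311
N ≈ √188,952,311 ≈ 13,746.0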